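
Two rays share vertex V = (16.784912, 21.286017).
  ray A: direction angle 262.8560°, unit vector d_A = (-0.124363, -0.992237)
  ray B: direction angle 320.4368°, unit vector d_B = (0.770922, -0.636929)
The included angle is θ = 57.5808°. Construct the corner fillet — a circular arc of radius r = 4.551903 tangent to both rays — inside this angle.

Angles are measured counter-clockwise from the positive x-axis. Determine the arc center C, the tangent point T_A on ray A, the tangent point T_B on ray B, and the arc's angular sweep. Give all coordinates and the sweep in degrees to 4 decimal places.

bisector direction at 291.6464° = (0.368877,-0.929478)
center distance |VC| = r/sin(θ/2) = 4.551903/sin(28.7904°) = 9.451492
C = V + |VC|·bis = (20.2714,12.5011)
T_A = V + ((C−V)·d_A)·d_A = V + 8.2832·d_A = (15.7548,13.0672)
T_B = V + ((C−V)·d_B)·d_B = V + 8.2832·d_B = (23.1706,16.0102)
sweep = 180° − θ = 122.4192°

center=(20.2714,12.5011) T_A=(15.7548,13.0672) T_B=(23.1706,16.0102) sweep=122.4192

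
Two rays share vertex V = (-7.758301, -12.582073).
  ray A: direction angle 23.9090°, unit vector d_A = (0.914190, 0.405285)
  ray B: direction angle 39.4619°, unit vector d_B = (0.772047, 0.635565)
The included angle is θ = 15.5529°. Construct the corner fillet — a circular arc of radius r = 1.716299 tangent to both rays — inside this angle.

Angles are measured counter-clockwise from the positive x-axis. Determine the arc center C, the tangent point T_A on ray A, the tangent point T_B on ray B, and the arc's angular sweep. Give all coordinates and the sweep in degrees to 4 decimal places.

center=(3.0354,-5.9195) T_A=(3.7310,-7.4886) T_B=(1.9446,-4.5945) sweep=164.4471

bisector direction at 31.6854° = (0.850945,0.525256)
center distance |VC| = r/sin(θ/2) = 1.716299/sin(7.7764°) = 12.684355
C = V + |VC|·bis = (3.0354,-5.9195)
T_A = V + ((C−V)·d_A)·d_A = V + 12.5677·d_A = (3.7310,-7.4886)
T_B = V + ((C−V)·d_B)·d_B = V + 12.5677·d_B = (1.9446,-4.5945)
sweep = 180° − θ = 164.4471°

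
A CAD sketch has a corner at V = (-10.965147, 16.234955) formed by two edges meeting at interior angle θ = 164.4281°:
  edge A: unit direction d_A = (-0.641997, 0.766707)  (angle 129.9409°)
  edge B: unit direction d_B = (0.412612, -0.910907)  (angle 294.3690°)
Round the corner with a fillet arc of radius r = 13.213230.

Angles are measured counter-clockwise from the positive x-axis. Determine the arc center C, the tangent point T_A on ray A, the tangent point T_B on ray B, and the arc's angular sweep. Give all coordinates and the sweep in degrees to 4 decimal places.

bisector direction at 212.1550° = (-0.846612,-0.532211)
center distance |VC| = r/sin(θ/2) = 13.213230/sin(82.2141°) = 13.336175
C = V + |VC|·bis = (-22.2557,9.1373)
T_A = V + ((C−V)·d_A)·d_A = V + 1.8067·d_A = (-12.1250,17.6202)
T_B = V + ((C−V)·d_B)·d_B = V + 1.8067·d_B = (-10.2197,14.5892)
sweep = 180° − θ = 15.5719°

center=(-22.2557,9.1373) T_A=(-12.1250,17.6202) T_B=(-10.2197,14.5892) sweep=15.5719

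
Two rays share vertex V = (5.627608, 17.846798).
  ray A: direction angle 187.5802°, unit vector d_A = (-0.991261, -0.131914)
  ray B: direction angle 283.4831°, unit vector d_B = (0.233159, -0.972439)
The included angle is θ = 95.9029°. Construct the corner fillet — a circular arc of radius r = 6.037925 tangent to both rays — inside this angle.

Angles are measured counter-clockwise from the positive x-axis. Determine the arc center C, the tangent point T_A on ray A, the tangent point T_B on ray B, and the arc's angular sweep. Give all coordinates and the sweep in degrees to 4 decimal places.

bisector direction at 235.5317° = (-0.565951,-0.824439)
center distance |VC| = r/sin(θ/2) = 6.037925/sin(47.9515°) = 8.131036
C = V + |VC|·bis = (1.0258,11.1433)
T_A = V + ((C−V)·d_A)·d_A = V + 5.4458·d_A = (0.2294,17.1284)
T_B = V + ((C−V)·d_B)·d_B = V + 5.4458·d_B = (6.8974,12.5510)
sweep = 180° − θ = 84.0971°

center=(1.0258,11.1433) T_A=(0.2294,17.1284) T_B=(6.8974,12.5510) sweep=84.0971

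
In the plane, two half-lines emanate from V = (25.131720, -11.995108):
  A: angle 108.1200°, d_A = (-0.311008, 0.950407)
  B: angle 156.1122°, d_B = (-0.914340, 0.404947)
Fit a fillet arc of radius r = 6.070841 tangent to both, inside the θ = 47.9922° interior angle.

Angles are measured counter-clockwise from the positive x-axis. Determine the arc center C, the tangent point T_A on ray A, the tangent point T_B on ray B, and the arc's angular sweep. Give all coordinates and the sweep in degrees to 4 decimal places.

bisector direction at 132.1161° = (-0.670635,0.741787)
center distance |VC| = r/sin(θ/2) = 6.070841/sin(23.9961°) = 14.928011
C = V + |VC|·bis = (15.1205,-0.9217)
T_A = V + ((C−V)·d_A)·d_A = V + 13.6378·d_A = (20.8902,0.9664)
T_B = V + ((C−V)·d_B)·d_B = V + 13.6378·d_B = (12.6621,-6.4725)
sweep = 180° − θ = 132.0078°

center=(15.1205,-0.9217) T_A=(20.8902,0.9664) T_B=(12.6621,-6.4725) sweep=132.0078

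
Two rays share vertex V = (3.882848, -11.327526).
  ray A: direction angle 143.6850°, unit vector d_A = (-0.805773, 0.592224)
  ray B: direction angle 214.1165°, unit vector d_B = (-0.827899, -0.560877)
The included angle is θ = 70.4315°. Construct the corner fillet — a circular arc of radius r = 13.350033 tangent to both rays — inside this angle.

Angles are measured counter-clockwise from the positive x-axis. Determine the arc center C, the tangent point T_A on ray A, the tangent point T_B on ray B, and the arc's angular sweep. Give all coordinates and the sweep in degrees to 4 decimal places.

center=(-19.2636,-10.8834) T_A=(-11.3574,-0.1263) T_B=(-11.7759,-21.9359) sweep=109.5685

bisector direction at 178.9007° = (-0.999816,0.019184)
center distance |VC| = r/sin(θ/2) = 13.350033/sin(35.2157°) = 23.150738
C = V + |VC|·bis = (-19.2636,-10.8834)
T_A = V + ((C−V)·d_A)·d_A = V + 18.9138·d_A = (-11.3574,-0.1263)
T_B = V + ((C−V)·d_B)·d_B = V + 18.9138·d_B = (-11.7759,-21.9359)
sweep = 180° − θ = 109.5685°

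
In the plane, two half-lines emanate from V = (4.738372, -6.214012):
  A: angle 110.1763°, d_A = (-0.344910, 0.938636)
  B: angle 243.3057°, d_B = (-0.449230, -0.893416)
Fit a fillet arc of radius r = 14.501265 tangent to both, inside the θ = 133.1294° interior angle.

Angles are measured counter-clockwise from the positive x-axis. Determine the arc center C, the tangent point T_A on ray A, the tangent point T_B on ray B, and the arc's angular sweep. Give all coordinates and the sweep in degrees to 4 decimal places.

bisector direction at 176.7410° = (-0.998383,0.056850)
center distance |VC| = r/sin(θ/2) = 14.501265/sin(66.5647°) = 15.805025
C = V + |VC|·bis = (-11.0411,-5.3155)
T_A = V + ((C−V)·d_A)·d_A = V + 6.2859·d_A = (2.5703,-0.3139)
T_B = V + ((C−V)·d_B)·d_B = V + 6.2859·d_B = (1.9146,-11.8299)
sweep = 180° − θ = 46.8706°

center=(-11.0411,-5.3155) T_A=(2.5703,-0.3139) T_B=(1.9146,-11.8299) sweep=46.8706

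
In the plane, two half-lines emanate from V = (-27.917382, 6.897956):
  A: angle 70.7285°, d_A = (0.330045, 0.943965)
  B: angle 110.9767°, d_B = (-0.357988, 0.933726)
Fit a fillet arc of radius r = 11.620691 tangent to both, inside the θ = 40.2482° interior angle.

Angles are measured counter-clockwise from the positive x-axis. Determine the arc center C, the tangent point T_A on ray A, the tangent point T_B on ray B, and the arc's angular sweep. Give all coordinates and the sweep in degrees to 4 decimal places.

bisector direction at 90.8526° = (-0.014880,0.999889)
center distance |VC| = r/sin(θ/2) = 11.620691/sin(20.1241°) = 33.775711
C = V + |VC|·bis = (-28.4200,40.6699)
T_A = V + ((C−V)·d_A)·d_A = V + 31.7137·d_A = (-17.4504,36.8346)
T_B = V + ((C−V)·d_B)·d_B = V + 31.7137·d_B = (-39.2705,36.5099)
sweep = 180° − θ = 139.7518°

center=(-28.4200,40.6699) T_A=(-17.4504,36.8346) T_B=(-39.2705,36.5099) sweep=139.7518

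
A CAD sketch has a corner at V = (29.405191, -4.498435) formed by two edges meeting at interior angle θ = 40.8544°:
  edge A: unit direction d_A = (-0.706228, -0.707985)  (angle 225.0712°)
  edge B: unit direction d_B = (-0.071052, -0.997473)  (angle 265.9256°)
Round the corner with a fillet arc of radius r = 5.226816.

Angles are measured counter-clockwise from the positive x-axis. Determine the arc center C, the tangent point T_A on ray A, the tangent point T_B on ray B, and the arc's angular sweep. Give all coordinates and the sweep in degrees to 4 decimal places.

center=(23.1944,-18.1257) T_A=(19.4939,-14.4344) T_B=(28.4080,-18.4971) sweep=139.1456

bisector direction at 245.4984° = (-0.414719,-0.909950)
center distance |VC| = r/sin(θ/2) = 5.226816/sin(20.4272°) = 14.975822
C = V + |VC|·bis = (23.1944,-18.1257)
T_A = V + ((C−V)·d_A)·d_A = V + 14.0341·d_A = (19.4939,-14.4344)
T_B = V + ((C−V)·d_B)·d_B = V + 14.0341·d_B = (28.4080,-18.4971)
sweep = 180° − θ = 139.1456°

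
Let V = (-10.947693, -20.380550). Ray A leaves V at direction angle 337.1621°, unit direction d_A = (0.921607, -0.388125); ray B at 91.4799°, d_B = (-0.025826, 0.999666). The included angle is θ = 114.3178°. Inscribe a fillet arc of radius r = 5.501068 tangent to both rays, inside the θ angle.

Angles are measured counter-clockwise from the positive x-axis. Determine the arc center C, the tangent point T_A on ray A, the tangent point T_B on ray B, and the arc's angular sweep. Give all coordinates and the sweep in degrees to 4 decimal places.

center=(-5.5402,-16.6889) T_A=(-7.6753,-21.7587) T_B=(-11.0394,-16.8310) sweep=65.6822

bisector direction at 34.3210° = (0.825892,0.563829)
center distance |VC| = r/sin(θ/2) = 5.501068/sin(57.1589°) = 6.547505
C = V + |VC|·bis = (-5.5402,-16.6889)
T_A = V + ((C−V)·d_A)·d_A = V + 3.5508·d_A = (-7.6753,-21.7587)
T_B = V + ((C−V)·d_B)·d_B = V + 3.5508·d_B = (-11.0394,-16.8310)
sweep = 180° − θ = 65.6822°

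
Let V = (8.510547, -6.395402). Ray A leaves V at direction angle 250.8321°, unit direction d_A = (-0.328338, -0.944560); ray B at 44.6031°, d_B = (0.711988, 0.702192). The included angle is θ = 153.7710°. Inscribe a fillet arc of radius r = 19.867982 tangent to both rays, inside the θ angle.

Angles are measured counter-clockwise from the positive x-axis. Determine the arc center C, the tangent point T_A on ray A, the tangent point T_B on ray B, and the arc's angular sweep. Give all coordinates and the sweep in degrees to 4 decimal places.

bisector direction at 327.7176° = (0.845426,-0.534093)
center distance |VC| = r/sin(θ/2) = 19.867982/sin(76.8855°) = 20.400044
C = V + |VC|·bis = (25.7573,-17.2909)
T_A = V + ((C−V)·d_A)·d_A = V + 4.6287·d_A = (6.9908,-10.7675)
T_B = V + ((C−V)·d_B)·d_B = V + 4.6287·d_B = (11.8061,-3.1452)
sweep = 180° − θ = 26.2290°

center=(25.7573,-17.2909) T_A=(6.9908,-10.7675) T_B=(11.8061,-3.1452) sweep=26.2290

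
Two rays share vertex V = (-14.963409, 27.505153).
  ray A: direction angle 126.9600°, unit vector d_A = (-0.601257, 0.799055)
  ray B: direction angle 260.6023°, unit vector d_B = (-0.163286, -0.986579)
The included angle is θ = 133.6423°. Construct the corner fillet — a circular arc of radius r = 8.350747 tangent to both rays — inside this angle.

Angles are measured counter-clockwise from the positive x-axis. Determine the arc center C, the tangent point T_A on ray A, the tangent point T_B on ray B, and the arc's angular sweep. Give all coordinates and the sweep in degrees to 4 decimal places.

bisector direction at 193.7811° = (-0.971213,-0.238214)
center distance |VC| = r/sin(θ/2) = 8.350747/sin(66.8212°) = 9.084001
C = V + |VC|·bis = (-23.7859,25.3412)
T_A = V + ((C−V)·d_A)·d_A = V + 3.5755·d_A = (-17.1132,30.3622)
T_B = V + ((C−V)·d_B)·d_B = V + 3.5755·d_B = (-15.5472,23.9777)
sweep = 180° − θ = 46.3577°

center=(-23.7859,25.3412) T_A=(-17.1132,30.3622) T_B=(-15.5472,23.9777) sweep=46.3577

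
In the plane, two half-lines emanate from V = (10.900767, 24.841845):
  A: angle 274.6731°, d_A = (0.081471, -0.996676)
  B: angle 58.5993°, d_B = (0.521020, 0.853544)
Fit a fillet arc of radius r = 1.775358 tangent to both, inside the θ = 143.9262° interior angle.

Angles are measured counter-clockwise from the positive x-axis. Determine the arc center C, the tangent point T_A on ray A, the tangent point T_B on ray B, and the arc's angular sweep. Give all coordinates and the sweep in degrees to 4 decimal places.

center=(12.7173,24.4103) T_A=(10.9479,24.2657) T_B=(11.2020,25.3353) sweep=36.0738

bisector direction at 346.6362° = (0.972922,-0.231133)
center distance |VC| = r/sin(θ/2) = 1.775358/sin(71.9631°) = 1.867113
C = V + |VC|·bis = (12.7173,24.4103)
T_A = V + ((C−V)·d_A)·d_A = V + 0.5781·d_A = (10.9479,24.2657)
T_B = V + ((C−V)·d_B)·d_B = V + 0.5781·d_B = (11.2020,25.3353)
sweep = 180° − θ = 36.0738°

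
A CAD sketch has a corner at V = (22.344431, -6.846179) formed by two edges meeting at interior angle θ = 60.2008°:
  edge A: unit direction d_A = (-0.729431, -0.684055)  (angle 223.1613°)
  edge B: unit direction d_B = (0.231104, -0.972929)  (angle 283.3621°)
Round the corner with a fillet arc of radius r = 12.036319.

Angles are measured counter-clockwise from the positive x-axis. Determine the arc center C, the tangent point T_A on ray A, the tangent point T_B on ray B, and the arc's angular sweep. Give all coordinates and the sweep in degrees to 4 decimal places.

bisector direction at 253.2617° = (-0.288001,-0.957630)
center distance |VC| = r/sin(θ/2) = 12.036319/sin(30.1004°) = 23.999833
C = V + |VC|·bis = (15.4325,-29.8291)
T_A = V + ((C−V)·d_A)·d_A = V + 20.7634·d_A = (7.1990,-21.0495)
T_B = V + ((C−V)·d_B)·d_B = V + 20.7634·d_B = (27.1429,-27.0475)
sweep = 180° − θ = 119.7992°

center=(15.4325,-29.8291) T_A=(7.1990,-21.0495) T_B=(27.1429,-27.0475) sweep=119.7992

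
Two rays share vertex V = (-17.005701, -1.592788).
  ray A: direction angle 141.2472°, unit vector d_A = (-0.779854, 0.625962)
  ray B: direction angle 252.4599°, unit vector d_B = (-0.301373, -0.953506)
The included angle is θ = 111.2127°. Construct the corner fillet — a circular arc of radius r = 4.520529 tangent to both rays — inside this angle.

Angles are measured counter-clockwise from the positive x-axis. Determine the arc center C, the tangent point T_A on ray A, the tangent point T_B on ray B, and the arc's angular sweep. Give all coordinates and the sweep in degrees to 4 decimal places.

bisector direction at 196.8535° = (-0.957049,-0.289926)
center distance |VC| = r/sin(θ/2) = 4.520529/sin(55.6063°) = 5.478260
C = V + |VC|·bis = (-22.2487,-3.1811)
T_A = V + ((C−V)·d_A)·d_A = V + 3.0945·d_A = (-19.4190,0.3443)
T_B = V + ((C−V)·d_B)·d_B = V + 3.0945·d_B = (-17.9383,-4.5434)
sweep = 180° − θ = 68.7873°

center=(-22.2487,-3.1811) T_A=(-19.4190,0.3443) T_B=(-17.9383,-4.5434) sweep=68.7873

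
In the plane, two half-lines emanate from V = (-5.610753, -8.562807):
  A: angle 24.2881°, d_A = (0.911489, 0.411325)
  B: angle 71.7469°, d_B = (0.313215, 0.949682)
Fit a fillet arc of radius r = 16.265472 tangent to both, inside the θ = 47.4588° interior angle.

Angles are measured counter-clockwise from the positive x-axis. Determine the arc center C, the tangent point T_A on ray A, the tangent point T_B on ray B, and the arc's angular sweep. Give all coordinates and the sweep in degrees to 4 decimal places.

bisector direction at 48.0175° = (0.668904,0.743349)
center distance |VC| = r/sin(θ/2) = 16.265472/sin(23.7294°) = 40.419388
C = V + |VC|·bis = (21.4259,21.4829)
T_A = V + ((C−V)·d_A)·d_A = V + 37.0022·d_A = (28.1163,6.6571)
T_B = V + ((C−V)·d_B)·d_B = V + 37.0022·d_B = (5.9789,26.5775)
sweep = 180° − θ = 132.5412°

center=(21.4259,21.4829) T_A=(28.1163,6.6571) T_B=(5.9789,26.5775) sweep=132.5412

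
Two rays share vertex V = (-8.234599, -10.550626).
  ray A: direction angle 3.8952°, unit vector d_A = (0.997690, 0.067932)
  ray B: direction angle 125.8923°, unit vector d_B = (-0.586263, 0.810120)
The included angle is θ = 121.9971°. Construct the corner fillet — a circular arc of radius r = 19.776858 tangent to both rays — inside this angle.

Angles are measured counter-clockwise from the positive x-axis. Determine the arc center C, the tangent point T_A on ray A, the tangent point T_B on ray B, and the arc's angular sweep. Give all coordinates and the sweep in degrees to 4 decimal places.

bisector direction at 64.8937° = (0.424298,0.905523)
center distance |VC| = r/sin(θ/2) = 19.776858/sin(60.9986°) = 22.612268
C = V + |VC|·bis = (1.3597,9.9253)
T_A = V + ((C−V)·d_A)·d_A = V + 10.9631·d_A = (2.7032,-9.8059)
T_B = V + ((C−V)·d_B)·d_B = V + 10.9631·d_B = (-14.6619,-1.6692)
sweep = 180° − θ = 58.0029°

center=(1.3597,9.9253) T_A=(2.7032,-9.8059) T_B=(-14.6619,-1.6692) sweep=58.0029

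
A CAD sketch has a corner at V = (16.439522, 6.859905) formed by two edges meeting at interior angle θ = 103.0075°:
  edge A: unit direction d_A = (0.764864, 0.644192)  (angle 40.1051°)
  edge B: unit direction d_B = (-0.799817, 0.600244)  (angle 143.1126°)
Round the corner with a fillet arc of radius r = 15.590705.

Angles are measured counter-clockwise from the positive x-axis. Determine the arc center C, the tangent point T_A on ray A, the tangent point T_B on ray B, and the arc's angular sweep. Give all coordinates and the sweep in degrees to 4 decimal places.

center=(15.8802,26.7725) T_A=(25.9236,14.8477) T_B=(6.5220,14.3028) sweep=76.9925

bisector direction at 91.6088° = (-0.028076,0.999606)
center distance |VC| = r/sin(θ/2) = 15.590705/sin(51.5037°) = 19.920433
C = V + |VC|·bis = (15.8802,26.7725)
T_A = V + ((C−V)·d_A)·d_A = V + 12.3997·d_A = (25.9236,14.8477)
T_B = V + ((C−V)·d_B)·d_B = V + 12.3997·d_B = (6.5220,14.3028)
sweep = 180° − θ = 76.9925°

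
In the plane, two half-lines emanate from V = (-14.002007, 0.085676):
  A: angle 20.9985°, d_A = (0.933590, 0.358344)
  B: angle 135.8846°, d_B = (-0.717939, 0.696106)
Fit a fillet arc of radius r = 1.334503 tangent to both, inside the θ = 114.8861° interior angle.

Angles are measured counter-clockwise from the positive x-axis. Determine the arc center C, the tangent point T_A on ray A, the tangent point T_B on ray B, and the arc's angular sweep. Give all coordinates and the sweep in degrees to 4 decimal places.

center=(-13.6848,1.6369) T_A=(-13.2066,0.3910) T_B=(-14.6137,0.6788) sweep=65.1139

bisector direction at 78.4416° = (0.200367,0.979721)
center distance |VC| = r/sin(θ/2) = 1.334503/sin(57.4430°) = 1.583309
C = V + |VC|·bis = (-13.6848,1.6369)
T_A = V + ((C−V)·d_A)·d_A = V + 0.8520·d_A = (-13.2066,0.3910)
T_B = V + ((C−V)·d_B)·d_B = V + 0.8520·d_B = (-14.6137,0.6788)
sweep = 180° − θ = 65.1139°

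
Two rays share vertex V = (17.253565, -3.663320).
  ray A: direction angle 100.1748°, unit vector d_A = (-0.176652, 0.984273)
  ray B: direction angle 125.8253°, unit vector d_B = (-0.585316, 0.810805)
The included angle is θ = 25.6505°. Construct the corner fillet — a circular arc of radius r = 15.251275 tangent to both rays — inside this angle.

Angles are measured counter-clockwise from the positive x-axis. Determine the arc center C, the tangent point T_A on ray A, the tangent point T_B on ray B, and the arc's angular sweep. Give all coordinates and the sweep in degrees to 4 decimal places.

center=(-9.5921,59.5810) T_A=(5.4193,62.2752) T_B=(-21.9579,50.6542) sweep=154.3495

bisector direction at 113.0001° = (-0.390732,0.920505)
center distance |VC| = r/sin(θ/2) = 15.251275/sin(12.8253°) = 68.706178
C = V + |VC|·bis = (-9.5921,59.5810)
T_A = V + ((C−V)·d_A)·d_A = V + 66.9921·d_A = (5.4193,62.2752)
T_B = V + ((C−V)·d_B)·d_B = V + 66.9921·d_B = (-21.9579,50.6542)
sweep = 180° − θ = 154.3495°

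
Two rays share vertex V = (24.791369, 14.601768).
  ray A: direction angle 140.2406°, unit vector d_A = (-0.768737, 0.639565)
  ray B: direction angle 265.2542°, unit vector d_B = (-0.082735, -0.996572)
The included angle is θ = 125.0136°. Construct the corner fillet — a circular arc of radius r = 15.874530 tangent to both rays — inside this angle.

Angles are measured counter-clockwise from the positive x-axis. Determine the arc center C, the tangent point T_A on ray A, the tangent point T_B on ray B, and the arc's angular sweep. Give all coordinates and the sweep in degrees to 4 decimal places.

bisector direction at 202.7474° = (-0.922219,-0.386669)
center distance |VC| = r/sin(θ/2) = 15.874530/sin(62.5068°) = 17.895553
C = V + |VC|·bis = (8.2878,7.6821)
T_A = V + ((C−V)·d_A)·d_A = V + 8.2614·d_A = (18.4406,19.8854)
T_B = V + ((C−V)·d_B)·d_B = V + 8.2614·d_B = (24.1079,6.3687)
sweep = 180° − θ = 54.9864°

center=(8.2878,7.6821) T_A=(18.4406,19.8854) T_B=(24.1079,6.3687) sweep=54.9864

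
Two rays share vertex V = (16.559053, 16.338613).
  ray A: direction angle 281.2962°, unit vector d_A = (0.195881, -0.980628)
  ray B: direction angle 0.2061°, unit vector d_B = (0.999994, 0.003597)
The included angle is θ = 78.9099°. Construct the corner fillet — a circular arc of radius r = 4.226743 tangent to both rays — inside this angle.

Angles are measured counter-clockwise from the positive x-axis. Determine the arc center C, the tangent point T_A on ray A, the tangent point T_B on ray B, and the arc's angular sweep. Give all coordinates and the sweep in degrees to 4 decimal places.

bisector direction at 320.7511° = (0.774405,-0.632690)
center distance |VC| = r/sin(θ/2) = 4.226743/sin(39.4549°) = 6.651351
C = V + |VC|·bis = (21.7099,12.1304)
T_A = V + ((C−V)·d_A)·d_A = V + 5.1357·d_A = (17.5650,11.3024)
T_B = V + ((C−V)·d_B)·d_B = V + 5.1357·d_B = (21.6947,16.3571)
sweep = 180° − θ = 101.0901°

center=(21.7099,12.1304) T_A=(17.5650,11.3024) T_B=(21.6947,16.3571) sweep=101.0901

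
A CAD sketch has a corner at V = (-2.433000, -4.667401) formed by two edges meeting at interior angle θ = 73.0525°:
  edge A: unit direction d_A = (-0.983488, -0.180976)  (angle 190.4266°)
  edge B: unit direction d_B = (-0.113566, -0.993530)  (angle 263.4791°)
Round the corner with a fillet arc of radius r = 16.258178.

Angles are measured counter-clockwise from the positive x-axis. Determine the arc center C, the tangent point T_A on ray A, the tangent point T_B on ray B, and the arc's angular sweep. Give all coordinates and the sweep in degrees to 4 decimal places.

bisector direction at 226.9529° = (-0.682600,-0.730792)
center distance |VC| = r/sin(θ/2) = 16.258178/sin(36.5262°) = 27.315900
C = V + |VC|·bis = (-21.0788,-24.6296)
T_A = V + ((C−V)·d_A)·d_A = V + 21.9506·d_A = (-24.0212,-8.6399)
T_B = V + ((C−V)·d_B)·d_B = V + 21.9506·d_B = (-4.9258,-26.4760)
sweep = 180° − θ = 106.9475°

center=(-21.0788,-24.6296) T_A=(-24.0212,-8.6399) T_B=(-4.9258,-26.4760) sweep=106.9475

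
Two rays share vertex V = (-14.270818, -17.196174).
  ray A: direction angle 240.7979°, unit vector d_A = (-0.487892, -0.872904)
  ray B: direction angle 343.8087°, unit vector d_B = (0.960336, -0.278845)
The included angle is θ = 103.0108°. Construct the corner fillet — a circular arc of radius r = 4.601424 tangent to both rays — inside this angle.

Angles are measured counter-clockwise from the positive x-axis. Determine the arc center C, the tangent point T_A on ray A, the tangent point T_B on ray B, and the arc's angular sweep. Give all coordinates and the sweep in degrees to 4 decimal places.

center=(-12.0396,-22.6355) T_A=(-16.0562,-20.3905) T_B=(-10.7565,-18.2166) sweep=76.9892

bisector direction at 292.3033° = (0.379509,-0.925188)
center distance |VC| = r/sin(θ/2) = 4.601424/sin(51.5054°) = 5.879161
C = V + |VC|·bis = (-12.0396,-22.6355)
T_A = V + ((C−V)·d_A)·d_A = V + 3.6594·d_A = (-16.0562,-20.3905)
T_B = V + ((C−V)·d_B)·d_B = V + 3.6594·d_B = (-10.7565,-18.2166)
sweep = 180° − θ = 76.9892°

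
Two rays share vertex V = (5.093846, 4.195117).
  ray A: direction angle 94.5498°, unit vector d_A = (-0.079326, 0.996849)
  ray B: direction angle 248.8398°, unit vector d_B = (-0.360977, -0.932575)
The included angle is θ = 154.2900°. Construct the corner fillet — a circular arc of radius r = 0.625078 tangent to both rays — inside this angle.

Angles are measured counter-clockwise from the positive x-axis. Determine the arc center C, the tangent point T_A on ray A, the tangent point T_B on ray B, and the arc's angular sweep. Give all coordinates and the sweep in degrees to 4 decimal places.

center=(4.4594,4.2877) T_A=(5.0825,4.3373) T_B=(5.0424,4.0621) sweep=25.7100

bisector direction at 171.6948° = (-0.989513,0.144446)
center distance |VC| = r/sin(θ/2) = 0.625078/sin(77.1450°) = 0.641148
C = V + |VC|·bis = (4.4594,4.2877)
T_A = V + ((C−V)·d_A)·d_A = V + 0.1426·d_A = (5.0825,4.3373)
T_B = V + ((C−V)·d_B)·d_B = V + 0.1426·d_B = (5.0424,4.0621)
sweep = 180° − θ = 25.7100°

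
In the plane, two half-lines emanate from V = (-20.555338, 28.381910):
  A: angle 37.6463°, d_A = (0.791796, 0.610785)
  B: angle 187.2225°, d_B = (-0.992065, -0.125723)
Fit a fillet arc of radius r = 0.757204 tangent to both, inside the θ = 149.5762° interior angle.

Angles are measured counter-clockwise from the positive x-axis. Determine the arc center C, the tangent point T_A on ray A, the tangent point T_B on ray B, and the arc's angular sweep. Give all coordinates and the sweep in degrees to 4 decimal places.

bisector direction at 112.4344° = (-0.381625,0.924317)
center distance |VC| = r/sin(θ/2) = 0.757204/sin(74.7881°) = 0.784698
C = V + |VC|·bis = (-20.8548,29.1072)
T_A = V + ((C−V)·d_A)·d_A = V + 0.2059·d_A = (-20.3923,28.5077)
T_B = V + ((C−V)·d_B)·d_B = V + 0.2059·d_B = (-20.7596,28.3560)
sweep = 180° − θ = 30.4238°

center=(-20.8548,29.1072) T_A=(-20.3923,28.5077) T_B=(-20.7596,28.3560) sweep=30.4238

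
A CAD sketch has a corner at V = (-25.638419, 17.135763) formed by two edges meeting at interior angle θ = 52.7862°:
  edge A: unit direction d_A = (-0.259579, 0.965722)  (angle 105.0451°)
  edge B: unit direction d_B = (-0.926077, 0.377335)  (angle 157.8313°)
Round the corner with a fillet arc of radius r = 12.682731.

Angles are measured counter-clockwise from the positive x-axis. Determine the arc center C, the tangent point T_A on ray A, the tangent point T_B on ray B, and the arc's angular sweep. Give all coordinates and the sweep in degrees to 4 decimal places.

bisector direction at 131.4382° = (-0.661812,0.749670)
center distance |VC| = r/sin(θ/2) = 12.682731/sin(26.3931°) = 28.530825
C = V + |VC|·bis = (-44.5205,38.5245)
T_A = V + ((C−V)·d_A)·d_A = V + 25.5569·d_A = (-32.2725,41.8166)
T_B = V + ((C−V)·d_B)·d_B = V + 25.5569·d_B = (-49.3061,26.7793)
sweep = 180° − θ = 127.2138°

center=(-44.5205,38.5245) T_A=(-32.2725,41.8166) T_B=(-49.3061,26.7793) sweep=127.2138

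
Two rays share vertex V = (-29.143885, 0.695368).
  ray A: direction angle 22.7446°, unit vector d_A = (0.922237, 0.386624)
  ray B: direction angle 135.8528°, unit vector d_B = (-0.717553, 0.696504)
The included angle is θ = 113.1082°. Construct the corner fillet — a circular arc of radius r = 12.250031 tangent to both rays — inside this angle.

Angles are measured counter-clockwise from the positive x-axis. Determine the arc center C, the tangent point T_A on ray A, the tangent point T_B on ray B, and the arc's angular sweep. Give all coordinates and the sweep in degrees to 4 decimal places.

bisector direction at 79.2987° = (0.185689,0.982609)
center distance |VC| = r/sin(θ/2) = 12.250031/sin(56.5541°) = 14.681129
C = V + |VC|·bis = (-26.4178,15.1212)
T_A = V + ((C−V)·d_A)·d_A = V + 8.0915·d_A = (-21.6816,3.8237)
T_B = V + ((C−V)·d_B)·d_B = V + 8.0915·d_B = (-34.9500,6.3311)
sweep = 180° − θ = 66.8918°

center=(-26.4178,15.1212) T_A=(-21.6816,3.8237) T_B=(-34.9500,6.3311) sweep=66.8918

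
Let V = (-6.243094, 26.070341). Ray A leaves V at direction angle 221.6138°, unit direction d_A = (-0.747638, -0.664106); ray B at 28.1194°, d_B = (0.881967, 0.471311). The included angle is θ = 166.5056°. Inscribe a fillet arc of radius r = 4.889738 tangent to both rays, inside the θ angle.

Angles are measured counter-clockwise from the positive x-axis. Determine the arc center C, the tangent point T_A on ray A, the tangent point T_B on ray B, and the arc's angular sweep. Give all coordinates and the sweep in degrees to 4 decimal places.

bisector direction at 304.8666° = (0.571668,-0.820485)
center distance |VC| = r/sin(θ/2) = 4.889738/sin(83.2528°) = 4.923840
C = V + |VC|·bis = (-3.4283,22.0304)
T_A = V + ((C−V)·d_A)·d_A = V + 0.5785·d_A = (-6.6756,25.6862)
T_B = V + ((C−V)·d_B)·d_B = V + 0.5785·d_B = (-5.7329,26.3430)
sweep = 180° − θ = 13.4944°

center=(-3.4283,22.0304) T_A=(-6.6756,25.6862) T_B=(-5.7329,26.3430) sweep=13.4944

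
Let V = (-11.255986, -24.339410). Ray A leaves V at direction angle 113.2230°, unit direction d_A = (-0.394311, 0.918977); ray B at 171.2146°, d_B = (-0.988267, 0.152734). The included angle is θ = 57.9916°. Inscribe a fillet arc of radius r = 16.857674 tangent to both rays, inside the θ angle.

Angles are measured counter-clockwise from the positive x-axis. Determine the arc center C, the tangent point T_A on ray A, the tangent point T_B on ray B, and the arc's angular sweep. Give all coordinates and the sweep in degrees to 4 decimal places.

bisector direction at 142.2188° = (-0.790356,0.612648)
center distance |VC| = r/sin(θ/2) = 16.857674/sin(28.9958°) = 34.776339
C = V + |VC|·bis = (-38.7417,-3.0338)
T_A = V + ((C−V)·d_A)·d_A = V + 30.4173·d_A = (-23.2499,3.6134)
T_B = V + ((C−V)·d_B)·d_B = V + 30.4173·d_B = (-41.3164,-19.6937)
sweep = 180° − θ = 122.0084°

center=(-38.7417,-3.0338) T_A=(-23.2499,3.6134) T_B=(-41.3164,-19.6937) sweep=122.0084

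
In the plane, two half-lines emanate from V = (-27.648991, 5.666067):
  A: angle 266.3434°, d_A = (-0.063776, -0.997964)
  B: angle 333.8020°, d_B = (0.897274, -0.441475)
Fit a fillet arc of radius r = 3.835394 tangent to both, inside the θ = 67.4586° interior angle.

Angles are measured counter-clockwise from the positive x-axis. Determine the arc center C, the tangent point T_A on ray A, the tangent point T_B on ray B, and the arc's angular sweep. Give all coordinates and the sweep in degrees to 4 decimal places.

center=(-24.1878,-0.3114) T_A=(-28.0154,-0.0668) T_B=(-22.4945,3.1300) sweep=112.5414

bisector direction at 300.0727° = (0.501098,-0.865390)
center distance |VC| = r/sin(θ/2) = 3.835394/sin(33.7293°) = 6.907262
C = V + |VC|·bis = (-24.1878,-0.3114)
T_A = V + ((C−V)·d_A)·d_A = V + 5.7446·d_A = (-28.0154,-0.0668)
T_B = V + ((C−V)·d_B)·d_B = V + 5.7446·d_B = (-22.4945,3.1300)
sweep = 180° − θ = 112.5414°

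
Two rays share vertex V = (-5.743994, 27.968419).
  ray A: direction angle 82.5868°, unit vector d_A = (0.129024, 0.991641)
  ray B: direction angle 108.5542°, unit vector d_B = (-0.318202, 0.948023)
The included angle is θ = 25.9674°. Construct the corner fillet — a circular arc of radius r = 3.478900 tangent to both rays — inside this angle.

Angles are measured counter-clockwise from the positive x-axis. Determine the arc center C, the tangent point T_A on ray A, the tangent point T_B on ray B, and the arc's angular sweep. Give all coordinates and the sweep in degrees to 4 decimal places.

bisector direction at 95.5705° = (-0.097070,0.995278)
center distance |VC| = r/sin(θ/2) = 3.478900/sin(12.9837°) = 15.484223
C = V + |VC|·bis = (-7.2471,43.3795)
T_A = V + ((C−V)·d_A)·d_A = V + 15.0884·d_A = (-3.7972,42.9307)
T_B = V + ((C−V)·d_B)·d_B = V + 15.0884·d_B = (-10.5451,42.2725)
sweep = 180° − θ = 154.0326°

center=(-7.2471,43.3795) T_A=(-3.7972,42.9307) T_B=(-10.5451,42.2725) sweep=154.0326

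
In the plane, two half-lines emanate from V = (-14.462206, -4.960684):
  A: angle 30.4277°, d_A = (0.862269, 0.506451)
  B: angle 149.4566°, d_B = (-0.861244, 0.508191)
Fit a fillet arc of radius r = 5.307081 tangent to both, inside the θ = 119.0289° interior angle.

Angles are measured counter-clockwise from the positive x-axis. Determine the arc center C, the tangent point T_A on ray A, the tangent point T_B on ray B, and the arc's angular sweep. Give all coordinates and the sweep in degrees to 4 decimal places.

center=(-14.4560,1.1978) T_A=(-11.7682,-3.3784) T_B=(-17.1530,-3.3729) sweep=60.9711

bisector direction at 89.9422° = (0.001010,0.999999)
center distance |VC| = r/sin(θ/2) = 5.307081/sin(59.5144°) = 6.158442
C = V + |VC|·bis = (-14.4560,1.1978)
T_A = V + ((C−V)·d_A)·d_A = V + 3.1243·d_A = (-11.7682,-3.3784)
T_B = V + ((C−V)·d_B)·d_B = V + 3.1243·d_B = (-17.1530,-3.3729)
sweep = 180° − θ = 60.9711°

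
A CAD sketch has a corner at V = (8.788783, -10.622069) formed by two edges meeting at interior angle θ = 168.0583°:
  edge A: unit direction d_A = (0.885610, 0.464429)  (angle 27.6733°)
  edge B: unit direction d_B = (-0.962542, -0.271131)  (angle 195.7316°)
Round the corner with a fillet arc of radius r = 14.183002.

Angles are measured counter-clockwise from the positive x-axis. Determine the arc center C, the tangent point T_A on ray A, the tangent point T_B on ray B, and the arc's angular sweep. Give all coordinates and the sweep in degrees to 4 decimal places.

center=(3.5155,2.6275) T_A=(10.1025,-9.9331) T_B=(7.3609,-11.0243) sweep=11.9417

bisector direction at 111.7024° = (-0.369786,0.929117)
center distance |VC| = r/sin(θ/2) = 14.183002/sin(84.0292°) = 14.260365
C = V + |VC|·bis = (3.5155,2.6275)
T_A = V + ((C−V)·d_A)·d_A = V + 1.4834·d_A = (10.1025,-9.9331)
T_B = V + ((C−V)·d_B)·d_B = V + 1.4834·d_B = (7.3609,-11.0243)
sweep = 180° − θ = 11.9417°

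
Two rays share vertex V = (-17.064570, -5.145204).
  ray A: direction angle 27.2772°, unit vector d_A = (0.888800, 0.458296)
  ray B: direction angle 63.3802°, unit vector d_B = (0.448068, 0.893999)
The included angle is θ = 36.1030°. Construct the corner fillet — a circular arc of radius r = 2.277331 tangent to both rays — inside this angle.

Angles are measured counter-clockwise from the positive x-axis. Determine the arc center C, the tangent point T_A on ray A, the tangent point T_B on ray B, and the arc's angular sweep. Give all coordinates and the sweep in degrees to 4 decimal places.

center=(-11.8977,0.0812) T_A=(-10.8541,-1.9428) T_B=(-13.9337,1.1016) sweep=143.8970

bisector direction at 45.3287° = (0.703039,0.711152)
center distance |VC| = r/sin(θ/2) = 2.277331/sin(18.0515°) = 7.349270
C = V + |VC|·bis = (-11.8977,0.0812)
T_A = V + ((C−V)·d_A)·d_A = V + 6.9875·d_A = (-10.8541,-1.9428)
T_B = V + ((C−V)·d_B)·d_B = V + 6.9875·d_B = (-13.9337,1.1016)
sweep = 180° − θ = 143.8970°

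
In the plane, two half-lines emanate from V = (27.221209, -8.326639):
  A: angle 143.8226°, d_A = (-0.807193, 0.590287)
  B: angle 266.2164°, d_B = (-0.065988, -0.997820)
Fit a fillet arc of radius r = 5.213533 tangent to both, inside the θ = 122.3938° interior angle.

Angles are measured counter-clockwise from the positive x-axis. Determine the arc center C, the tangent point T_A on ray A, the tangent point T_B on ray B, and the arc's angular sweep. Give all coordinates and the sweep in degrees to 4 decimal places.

bisector direction at 205.0195° = (-0.906164,-0.422927)
center distance |VC| = r/sin(θ/2) = 5.213533/sin(61.1969°) = 5.949616
C = V + |VC|·bis = (21.8299,-10.8429)
T_A = V + ((C−V)·d_A)·d_A = V + 2.8665·d_A = (24.9074,-6.6346)
T_B = V + ((C−V)·d_B)·d_B = V + 2.8665·d_B = (27.0321,-11.1869)
sweep = 180° − θ = 57.6062°

center=(21.8299,-10.8429) T_A=(24.9074,-6.6346) T_B=(27.0321,-11.1869) sweep=57.6062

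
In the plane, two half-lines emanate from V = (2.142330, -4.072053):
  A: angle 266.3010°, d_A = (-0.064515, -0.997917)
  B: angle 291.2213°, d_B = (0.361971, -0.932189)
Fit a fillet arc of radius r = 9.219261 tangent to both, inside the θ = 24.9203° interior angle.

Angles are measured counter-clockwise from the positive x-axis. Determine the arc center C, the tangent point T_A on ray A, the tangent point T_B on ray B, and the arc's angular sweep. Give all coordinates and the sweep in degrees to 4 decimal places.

bisector direction at 278.7612° = (0.152316,-0.988332)
center distance |VC| = r/sin(θ/2) = 9.219261/sin(12.4602°) = 42.729135
C = V + |VC|·bis = (8.6506,-46.3026)
T_A = V + ((C−V)·d_A)·d_A = V + 41.7227·d_A = (-0.5494,-45.7078)
T_B = V + ((C−V)·d_B)·d_B = V + 41.7227·d_B = (17.2447,-42.9655)
sweep = 180° − θ = 155.0797°

center=(8.6506,-46.3026) T_A=(-0.5494,-45.7078) T_B=(17.2447,-42.9655) sweep=155.0797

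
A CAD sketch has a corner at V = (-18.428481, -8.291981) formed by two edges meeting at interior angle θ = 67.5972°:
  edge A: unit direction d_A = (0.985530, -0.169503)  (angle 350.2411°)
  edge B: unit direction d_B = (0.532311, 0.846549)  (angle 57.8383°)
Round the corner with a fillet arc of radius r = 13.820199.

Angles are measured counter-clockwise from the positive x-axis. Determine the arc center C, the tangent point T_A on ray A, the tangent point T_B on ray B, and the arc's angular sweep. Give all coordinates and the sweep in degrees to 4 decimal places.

bisector direction at 24.0397° = (0.913263,0.407370)
center distance |VC| = r/sin(θ/2) = 13.820199/sin(33.7986°) = 24.844171
C = V + |VC|·bis = (4.2608,1.8288)
T_A = V + ((C−V)·d_A)·d_A = V + 20.6455·d_A = (1.9182,-11.7914)
T_B = V + ((C−V)·d_B)·d_B = V + 20.6455·d_B = (-7.4387,9.1854)
sweep = 180° − θ = 112.4028°

center=(4.2608,1.8288) T_A=(1.9182,-11.7914) T_B=(-7.4387,9.1854) sweep=112.4028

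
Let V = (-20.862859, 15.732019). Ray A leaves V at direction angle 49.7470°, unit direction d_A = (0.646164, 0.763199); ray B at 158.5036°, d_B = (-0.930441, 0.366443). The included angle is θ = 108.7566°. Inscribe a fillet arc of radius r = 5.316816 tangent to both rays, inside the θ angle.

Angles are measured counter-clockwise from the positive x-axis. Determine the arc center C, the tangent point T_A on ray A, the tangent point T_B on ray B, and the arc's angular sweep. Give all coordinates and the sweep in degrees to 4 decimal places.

bisector direction at 104.1253° = (-0.244043,0.969764)
center distance |VC| = r/sin(θ/2) = 5.316816/sin(54.3783°) = 6.540713
C = V + |VC|·bis = (-22.4591,22.0750)
T_A = V + ((C−V)·d_A)·d_A = V + 3.8095·d_A = (-18.4013,18.6394)
T_B = V + ((C−V)·d_B)·d_B = V + 3.8095·d_B = (-24.4074,17.1280)
sweep = 180° − θ = 71.2434°

center=(-22.4591,22.0750) T_A=(-18.4013,18.6394) T_B=(-24.4074,17.1280) sweep=71.2434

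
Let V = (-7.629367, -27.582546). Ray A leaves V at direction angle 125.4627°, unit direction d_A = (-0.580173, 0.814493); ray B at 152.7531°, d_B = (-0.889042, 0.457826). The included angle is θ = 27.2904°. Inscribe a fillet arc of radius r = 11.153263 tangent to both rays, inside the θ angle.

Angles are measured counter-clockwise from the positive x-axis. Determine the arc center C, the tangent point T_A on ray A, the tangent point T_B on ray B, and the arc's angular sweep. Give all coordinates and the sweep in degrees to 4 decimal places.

bisector direction at 139.1079° = (-0.755944,0.654637)
center distance |VC| = r/sin(θ/2) = 11.153263/sin(13.6452°) = 47.277857
C = V + |VC|·bis = (-43.3688,3.3673)
T_A = V + ((C−V)·d_A)·d_A = V + 45.9434·d_A = (-34.2845,9.8381)
T_B = V + ((C−V)·d_B)·d_B = V + 45.9434·d_B = (-48.4750,-6.5484)
sweep = 180° − θ = 152.7096°

center=(-43.3688,3.3673) T_A=(-34.2845,9.8381) T_B=(-48.4750,-6.5484) sweep=152.7096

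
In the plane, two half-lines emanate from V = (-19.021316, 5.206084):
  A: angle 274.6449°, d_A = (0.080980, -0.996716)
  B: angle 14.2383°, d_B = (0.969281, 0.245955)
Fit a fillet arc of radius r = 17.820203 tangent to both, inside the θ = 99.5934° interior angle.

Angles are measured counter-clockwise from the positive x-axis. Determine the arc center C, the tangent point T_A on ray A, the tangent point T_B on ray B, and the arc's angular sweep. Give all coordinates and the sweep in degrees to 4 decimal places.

center=(-0.0400,-8.3624) T_A=(-17.8017,-9.8055) T_B=(-4.4230,8.9104) sweep=80.4066

bisector direction at 324.4416° = (0.813523,-0.581532)
center distance |VC| = r/sin(θ/2) = 17.820203/sin(49.7967°) = 23.332238
C = V + |VC|·bis = (-0.0400,-8.3624)
T_A = V + ((C−V)·d_A)·d_A = V + 15.0610·d_A = (-17.8017,-9.8055)
T_B = V + ((C−V)·d_B)·d_B = V + 15.0610·d_B = (-4.4230,8.9104)
sweep = 180° − θ = 80.4066°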